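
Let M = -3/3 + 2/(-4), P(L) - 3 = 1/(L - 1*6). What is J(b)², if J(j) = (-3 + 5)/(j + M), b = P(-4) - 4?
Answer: 100/169 ≈ 0.59172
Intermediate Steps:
P(L) = 3 + 1/(-6 + L) (P(L) = 3 + 1/(L - 1*6) = 3 + 1/(L - 6) = 3 + 1/(-6 + L))
M = -3/2 (M = -3*⅓ + 2*(-¼) = -1 - ½ = -3/2 ≈ -1.5000)
b = -11/10 (b = (-17 + 3*(-4))/(-6 - 4) - 4 = (-17 - 12)/(-10) - 4 = -⅒*(-29) - 4 = 29/10 - 4 = -11/10 ≈ -1.1000)
J(j) = 2/(-3/2 + j) (J(j) = (-3 + 5)/(j - 3/2) = 2/(-3/2 + j))
J(b)² = (4/(-3 + 2*(-11/10)))² = (4/(-3 - 11/5))² = (4/(-26/5))² = (4*(-5/26))² = (-10/13)² = 100/169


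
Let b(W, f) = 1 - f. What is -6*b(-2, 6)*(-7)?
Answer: -210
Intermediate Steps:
-6*b(-2, 6)*(-7) = -6*(1 - 1*6)*(-7) = -6*(1 - 6)*(-7) = -6*(-5)*(-7) = 30*(-7) = -210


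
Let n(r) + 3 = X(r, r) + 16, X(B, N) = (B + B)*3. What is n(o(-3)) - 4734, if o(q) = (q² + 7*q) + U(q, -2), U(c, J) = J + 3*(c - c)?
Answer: -4805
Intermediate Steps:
U(c, J) = J (U(c, J) = J + 3*0 = J + 0 = J)
X(B, N) = 6*B (X(B, N) = (2*B)*3 = 6*B)
o(q) = -2 + q² + 7*q (o(q) = (q² + 7*q) - 2 = -2 + q² + 7*q)
n(r) = 13 + 6*r (n(r) = -3 + (6*r + 16) = -3 + (16 + 6*r) = 13 + 6*r)
n(o(-3)) - 4734 = (13 + 6*(-2 + (-3)² + 7*(-3))) - 4734 = (13 + 6*(-2 + 9 - 21)) - 4734 = (13 + 6*(-14)) - 4734 = (13 - 84) - 4734 = -71 - 4734 = -4805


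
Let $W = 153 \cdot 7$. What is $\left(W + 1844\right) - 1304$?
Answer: $1611$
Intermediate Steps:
$W = 1071$
$\left(W + 1844\right) - 1304 = \left(1071 + 1844\right) - 1304 = 2915 - 1304 = 1611$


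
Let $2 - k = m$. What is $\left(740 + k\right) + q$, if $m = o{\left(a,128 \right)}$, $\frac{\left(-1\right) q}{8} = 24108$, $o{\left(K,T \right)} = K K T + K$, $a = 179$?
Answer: $-4293549$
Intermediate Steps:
$o{\left(K,T \right)} = K + T K^{2}$ ($o{\left(K,T \right)} = K^{2} T + K = T K^{2} + K = K + T K^{2}$)
$q = -192864$ ($q = \left(-8\right) 24108 = -192864$)
$m = 4101427$ ($m = 179 \left(1 + 179 \cdot 128\right) = 179 \left(1 + 22912\right) = 179 \cdot 22913 = 4101427$)
$k = -4101425$ ($k = 2 - 4101427 = -4101425$)
$\left(740 + k\right) + q = \left(740 - 4101425\right) - 192864 = -4100685 - 192864 = -4293549$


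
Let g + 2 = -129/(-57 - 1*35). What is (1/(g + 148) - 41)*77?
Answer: -42804993/13561 ≈ -3156.5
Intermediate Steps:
g = -55/92 (g = -2 - 129/(-57 - 1*35) = -2 - 129/(-57 - 35) = -2 - 129/(-92) = -2 - 129*(-1/92) = -2 + 129/92 = -55/92 ≈ -0.59783)
(1/(g + 148) - 41)*77 = (1/(-55/92 + 148) - 41)*77 = (1/(13561/92) - 41)*77 = (92/13561 - 41)*77 = -555909/13561*77 = -42804993/13561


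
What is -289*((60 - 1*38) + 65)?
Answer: -25143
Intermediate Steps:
-289*((60 - 1*38) + 65) = -289*((60 - 38) + 65) = -289*(22 + 65) = -289*87 = -25143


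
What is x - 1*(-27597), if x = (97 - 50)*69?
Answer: 30840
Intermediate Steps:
x = 3243 (x = 47*69 = 3243)
x - 1*(-27597) = 3243 - 1*(-27597) = 3243 + 27597 = 30840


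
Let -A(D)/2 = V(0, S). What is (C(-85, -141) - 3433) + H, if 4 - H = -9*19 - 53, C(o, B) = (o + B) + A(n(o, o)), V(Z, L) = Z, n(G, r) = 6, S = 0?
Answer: -3431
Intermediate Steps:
A(D) = 0 (A(D) = -2*0 = 0)
C(o, B) = B + o (C(o, B) = (o + B) + 0 = (B + o) + 0 = B + o)
H = 228 (H = 4 - (-9*19 - 53) = 4 - (-171 - 53) = 4 - 1*(-224) = 4 + 224 = 228)
(C(-85, -141) - 3433) + H = ((-141 - 85) - 3433) + 228 = (-226 - 3433) + 228 = -3659 + 228 = -3431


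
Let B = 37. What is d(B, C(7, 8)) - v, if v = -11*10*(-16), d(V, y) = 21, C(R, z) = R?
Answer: -1739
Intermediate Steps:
v = 1760 (v = -110*(-16) = 1760)
d(B, C(7, 8)) - v = 21 - 1*1760 = 21 - 1760 = -1739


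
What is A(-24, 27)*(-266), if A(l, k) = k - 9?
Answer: -4788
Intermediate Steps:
A(l, k) = -9 + k
A(-24, 27)*(-266) = (-9 + 27)*(-266) = 18*(-266) = -4788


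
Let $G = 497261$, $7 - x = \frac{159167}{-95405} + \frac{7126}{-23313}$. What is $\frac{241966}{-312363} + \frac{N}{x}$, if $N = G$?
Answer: $\frac{345467512148064013699}{6234688531249128} \approx 55411.0$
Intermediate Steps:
$x = \frac{19959753656}{2224176765}$ ($x = 7 - \left(\frac{159167}{-95405} + \frac{7126}{-23313}\right) = 7 - \left(159167 \left(- \frac{1}{95405}\right) + 7126 \left(- \frac{1}{23313}\right)\right) = 7 - \left(- \frac{159167}{95405} - \frac{7126}{23313}\right) = 7 - - \frac{4390516301}{2224176765} = 7 + \frac{4390516301}{2224176765} = \frac{19959753656}{2224176765} \approx 8.974$)
$N = 497261$
$\frac{241966}{-312363} + \frac{N}{x} = \frac{241966}{-312363} + \frac{497261}{\frac{19959753656}{2224176765}} = 241966 \left(- \frac{1}{312363}\right) + 497261 \cdot \frac{2224176765}{19959753656} = - \frac{241966}{312363} + \frac{1105996362340665}{19959753656} = \frac{345467512148064013699}{6234688531249128}$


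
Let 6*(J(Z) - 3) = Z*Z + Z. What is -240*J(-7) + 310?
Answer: -2090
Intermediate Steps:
J(Z) = 3 + Z/6 + Z**2/6 (J(Z) = 3 + (Z*Z + Z)/6 = 3 + (Z**2 + Z)/6 = 3 + (Z + Z**2)/6 = 3 + (Z/6 + Z**2/6) = 3 + Z/6 + Z**2/6)
-240*J(-7) + 310 = -240*(3 + (1/6)*(-7) + (1/6)*(-7)**2) + 310 = -240*(3 - 7/6 + (1/6)*49) + 310 = -240*(3 - 7/6 + 49/6) + 310 = -240*10 + 310 = -2400 + 310 = -2090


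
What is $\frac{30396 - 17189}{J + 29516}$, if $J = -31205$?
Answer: $- \frac{13207}{1689} \approx -7.8194$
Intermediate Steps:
$\frac{30396 - 17189}{J + 29516} = \frac{30396 - 17189}{-31205 + 29516} = \frac{30396 + \left(-24466 + 7277\right)}{-1689} = \left(30396 - 17189\right) \left(- \frac{1}{1689}\right) = 13207 \left(- \frac{1}{1689}\right) = - \frac{13207}{1689}$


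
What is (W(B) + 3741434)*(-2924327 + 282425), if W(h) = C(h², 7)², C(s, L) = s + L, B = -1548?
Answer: -15170620670314794810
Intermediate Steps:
C(s, L) = L + s
W(h) = (7 + h²)²
(W(B) + 3741434)*(-2924327 + 282425) = ((7 + (-1548)²)² + 3741434)*(-2924327 + 282425) = ((7 + 2396304)² + 3741434)*(-2641902) = (2396311² + 3741434)*(-2641902) = (5742306408721 + 3741434)*(-2641902) = 5742310150155*(-2641902) = -15170620670314794810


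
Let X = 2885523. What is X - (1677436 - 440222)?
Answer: 1648309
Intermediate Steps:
X - (1677436 - 440222) = 2885523 - (1677436 - 440222) = 2885523 - 1*1237214 = 2885523 - 1237214 = 1648309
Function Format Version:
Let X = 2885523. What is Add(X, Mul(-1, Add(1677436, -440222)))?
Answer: 1648309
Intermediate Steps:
Add(X, Mul(-1, Add(1677436, -440222))) = Add(2885523, Mul(-1, Add(1677436, -440222))) = Add(2885523, Mul(-1, 1237214)) = Add(2885523, -1237214) = 1648309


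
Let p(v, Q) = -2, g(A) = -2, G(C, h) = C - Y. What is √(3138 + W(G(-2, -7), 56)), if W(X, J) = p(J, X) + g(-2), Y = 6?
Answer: √3134 ≈ 55.982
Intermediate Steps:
G(C, h) = -6 + C (G(C, h) = C - 1*6 = C - 6 = -6 + C)
W(X, J) = -4 (W(X, J) = -2 - 2 = -4)
√(3138 + W(G(-2, -7), 56)) = √(3138 - 4) = √3134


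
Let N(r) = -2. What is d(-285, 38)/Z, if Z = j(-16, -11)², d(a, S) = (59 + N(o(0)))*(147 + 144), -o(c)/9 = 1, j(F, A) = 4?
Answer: 16587/16 ≈ 1036.7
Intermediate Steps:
o(c) = -9 (o(c) = -9*1 = -9)
d(a, S) = 16587 (d(a, S) = (59 - 2)*(147 + 144) = 57*291 = 16587)
Z = 16 (Z = 4² = 16)
d(-285, 38)/Z = 16587/16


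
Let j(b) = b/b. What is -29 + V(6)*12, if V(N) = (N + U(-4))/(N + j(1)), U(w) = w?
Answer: -179/7 ≈ -25.571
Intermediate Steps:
j(b) = 1
V(N) = (-4 + N)/(1 + N) (V(N) = (N - 4)/(N + 1) = (-4 + N)/(1 + N))
-29 + V(6)*12 = -29 + ((-4 + 6)/(1 + 6))*12 = -29 + (2/7)*12 = -29 + 24/7 = -179/7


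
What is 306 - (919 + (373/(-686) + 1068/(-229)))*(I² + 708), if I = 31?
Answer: -239539083985/157094 ≈ -1.5248e+6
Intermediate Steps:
306 - (919 + (373/(-686) + 1068/(-229)))*(I² + 708) = 306 - (919 + (373/(-686) + 1068/(-229)))*(31² + 708) = 306 - (919 + (373*(-1/686) + 1068*(-1/229)))*(961 + 708) = 306 - (919 + (-373/686 - 1068/229))*1669 = 306 - (919 - 818065/157094)*1669 = 306 - 143551321*1669/157094 = 306 - 1*239587154749/157094 = 306 - 239587154749/157094 = -239539083985/157094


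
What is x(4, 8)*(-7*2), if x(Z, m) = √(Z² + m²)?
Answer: -56*√5 ≈ -125.22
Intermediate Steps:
x(4, 8)*(-7*2) = √(4² + 8²)*(-7*2) = √(16 + 64)*(-14) = √80*(-14) = (4*√5)*(-14) = -56*√5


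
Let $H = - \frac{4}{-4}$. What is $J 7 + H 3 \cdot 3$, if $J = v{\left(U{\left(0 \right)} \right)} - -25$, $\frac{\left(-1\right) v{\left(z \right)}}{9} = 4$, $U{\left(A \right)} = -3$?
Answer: $-68$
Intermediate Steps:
$v{\left(z \right)} = -36$ ($v{\left(z \right)} = \left(-9\right) 4 = -36$)
$H = 1$ ($H = - \frac{4 \left(-1\right)}{4} = \left(-1\right) \left(-1\right) = 1$)
$J = -11$ ($J = -36 - -25 = -36 + 25 = -11$)
$J 7 + H 3 \cdot 3 = \left(-11\right) 7 + 1 \cdot 3 \cdot 3 = -77 + 3 \cdot 3 = -77 + 9 = -68$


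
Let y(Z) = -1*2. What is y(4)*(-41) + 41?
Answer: 123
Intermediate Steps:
y(Z) = -2
y(4)*(-41) + 41 = -2*(-41) + 41 = 82 + 41 = 123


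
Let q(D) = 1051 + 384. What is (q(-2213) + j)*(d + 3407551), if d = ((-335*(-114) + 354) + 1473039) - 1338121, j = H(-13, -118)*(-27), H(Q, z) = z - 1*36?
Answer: 20028605709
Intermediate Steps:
H(Q, z) = -36 + z (H(Q, z) = z - 36 = -36 + z)
q(D) = 1435
j = 4158 (j = (-36 - 118)*(-27) = -154*(-27) = 4158)
d = 173462 (d = ((38190 + 354) + 1473039) - 1338121 = (38544 + 1473039) - 1338121 = 1511583 - 1338121 = 173462)
(q(-2213) + j)*(d + 3407551) = (1435 + 4158)*(173462 + 3407551) = 5593*3581013 = 20028605709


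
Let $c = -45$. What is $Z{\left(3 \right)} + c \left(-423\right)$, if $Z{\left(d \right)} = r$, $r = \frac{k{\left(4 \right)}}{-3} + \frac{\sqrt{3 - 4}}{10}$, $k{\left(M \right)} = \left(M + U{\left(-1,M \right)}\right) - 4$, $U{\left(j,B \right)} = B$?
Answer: $\frac{57101}{3} + \frac{i}{10} \approx 19034.0 + 0.1 i$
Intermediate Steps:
$k{\left(M \right)} = -4 + 2 M$ ($k{\left(M \right)} = \left(M + M\right) - 4 = 2 M - 4 = -4 + 2 M$)
$r = - \frac{4}{3} + \frac{i}{10}$ ($r = \frac{-4 + 2 \cdot 4}{-3} + \frac{\sqrt{3 - 4}}{10} = \left(-4 + 8\right) \left(- \frac{1}{3}\right) + \sqrt{-1} \cdot \frac{1}{10} = 4 \left(- \frac{1}{3}\right) + i \frac{1}{10} = - \frac{4}{3} + \frac{i}{10} \approx -1.3333 + 0.1 i$)
$Z{\left(d \right)} = - \frac{4}{3} + \frac{i}{10}$
$Z{\left(3 \right)} + c \left(-423\right) = \left(- \frac{4}{3} + \frac{i}{10}\right) - -19035 = \left(- \frac{4}{3} + \frac{i}{10}\right) + 19035 = \frac{57101}{3} + \frac{i}{10}$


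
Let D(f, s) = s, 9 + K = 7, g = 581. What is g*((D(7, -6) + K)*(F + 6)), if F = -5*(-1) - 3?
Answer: -37184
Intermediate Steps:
K = -2 (K = -9 + 7 = -2)
F = 2 (F = 5 - 3 = 2)
g*((D(7, -6) + K)*(F + 6)) = 581*((-6 - 2)*(2 + 6)) = 581*(-8*8) = 581*(-64) = -37184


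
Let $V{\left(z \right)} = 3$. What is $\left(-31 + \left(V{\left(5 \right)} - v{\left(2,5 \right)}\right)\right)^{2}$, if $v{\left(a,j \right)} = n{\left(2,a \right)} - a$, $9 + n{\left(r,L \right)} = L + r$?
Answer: $441$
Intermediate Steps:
$n{\left(r,L \right)} = -9 + L + r$ ($n{\left(r,L \right)} = -9 + \left(L + r\right) = -9 + L + r$)
$v{\left(a,j \right)} = -7$ ($v{\left(a,j \right)} = \left(-9 + a + 2\right) - a = \left(-7 + a\right) - a = -7$)
$\left(-31 + \left(V{\left(5 \right)} - v{\left(2,5 \right)}\right)\right)^{2} = \left(-31 + \left(3 - -7\right)\right)^{2} = \left(-31 + \left(3 + 7\right)\right)^{2} = \left(-31 + 10\right)^{2} = \left(-21\right)^{2} = 441$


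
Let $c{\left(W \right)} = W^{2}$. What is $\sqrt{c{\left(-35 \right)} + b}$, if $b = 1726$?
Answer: $\sqrt{2951} \approx 54.323$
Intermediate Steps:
$\sqrt{c{\left(-35 \right)} + b} = \sqrt{\left(-35\right)^{2} + 1726} = \sqrt{1225 + 1726} = \sqrt{2951}$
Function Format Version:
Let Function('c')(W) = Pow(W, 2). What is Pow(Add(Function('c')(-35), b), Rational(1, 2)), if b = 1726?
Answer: Pow(2951, Rational(1, 2)) ≈ 54.323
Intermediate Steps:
Pow(Add(Function('c')(-35), b), Rational(1, 2)) = Pow(Add(Pow(-35, 2), 1726), Rational(1, 2)) = Pow(Add(1225, 1726), Rational(1, 2)) = Pow(2951, Rational(1, 2))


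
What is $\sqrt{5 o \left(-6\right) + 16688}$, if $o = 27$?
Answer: $\sqrt{15878} \approx 126.01$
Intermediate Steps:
$\sqrt{5 o \left(-6\right) + 16688} = \sqrt{5 \cdot 27 \left(-6\right) + 16688} = \sqrt{135 \left(-6\right) + 16688} = \sqrt{-810 + 16688} = \sqrt{15878}$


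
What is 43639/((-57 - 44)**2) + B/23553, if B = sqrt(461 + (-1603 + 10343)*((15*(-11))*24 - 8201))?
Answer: 43639/10201 + I*sqrt(11809631)/7851 ≈ 4.2779 + 0.43772*I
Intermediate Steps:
B = 3*I*sqrt(11809631) (B = sqrt(461 + 8740*(-165*24 - 8201)) = sqrt(461 + 8740*(-3960 - 8201)) = sqrt(461 + 8740*(-12161)) = sqrt(461 - 106287140) = sqrt(-106286679) = 3*I*sqrt(11809631) ≈ 10310.0*I)
43639/((-57 - 44)**2) + B/23553 = 43639/((-57 - 44)**2) + (3*I*sqrt(11809631))/23553 = 43639/((-101)**2) + (3*I*sqrt(11809631))*(1/23553) = 43639/10201 + I*sqrt(11809631)/7851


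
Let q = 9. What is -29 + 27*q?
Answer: 214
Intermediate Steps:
-29 + 27*q = -29 + 27*9 = -29 + 243 = 214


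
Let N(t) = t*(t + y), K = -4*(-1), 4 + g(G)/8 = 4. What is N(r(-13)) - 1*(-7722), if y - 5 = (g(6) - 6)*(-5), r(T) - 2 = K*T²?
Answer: 491136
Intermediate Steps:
g(G) = 0 (g(G) = -32 + 8*4 = -32 + 32 = 0)
K = 4
r(T) = 2 + 4*T²
y = 35 (y = 5 + (0 - 6)*(-5) = 5 - 6*(-5) = 5 + 30 = 35)
N(t) = t*(35 + t) (N(t) = t*(t + 35) = t*(35 + t))
N(r(-13)) - 1*(-7722) = (2 + 4*(-13)²)*(35 + (2 + 4*(-13)²)) - 1*(-7722) = (2 + 4*169)*(35 + (2 + 4*169)) + 7722 = (2 + 676)*(35 + (2 + 676)) + 7722 = 678*(35 + 678) + 7722 = 678*713 + 7722 = 483414 + 7722 = 491136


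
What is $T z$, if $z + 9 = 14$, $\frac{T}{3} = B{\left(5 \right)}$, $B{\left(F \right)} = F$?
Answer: $75$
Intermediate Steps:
$T = 15$ ($T = 3 \cdot 5 = 15$)
$z = 5$ ($z = -9 + 14 = 5$)
$T z = 15 \cdot 5 = 75$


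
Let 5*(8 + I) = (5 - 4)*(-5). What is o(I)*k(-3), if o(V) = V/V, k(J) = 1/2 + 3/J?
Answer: -½ ≈ -0.50000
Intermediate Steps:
k(J) = ½ + 3/J (k(J) = 1*(½) + 3/J = ½ + 3/J)
I = -9 (I = -8 + ((5 - 4)*(-5))/5 = -8 + (1*(-5))/5 = -8 + (⅕)*(-5) = -8 - 1 = -9)
o(V) = 1
o(I)*k(-3) = 1*((½)*(6 - 3)/(-3)) = 1*((½)*(-⅓)*3) = 1*(-½) = -½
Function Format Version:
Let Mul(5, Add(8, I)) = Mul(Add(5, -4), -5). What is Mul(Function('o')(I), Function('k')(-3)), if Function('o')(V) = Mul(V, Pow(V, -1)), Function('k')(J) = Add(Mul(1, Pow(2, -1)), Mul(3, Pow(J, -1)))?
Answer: Rational(-1, 2) ≈ -0.50000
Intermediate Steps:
Function('k')(J) = Add(Rational(1, 2), Mul(3, Pow(J, -1))) (Function('k')(J) = Add(Mul(1, Rational(1, 2)), Mul(3, Pow(J, -1))) = Add(Rational(1, 2), Mul(3, Pow(J, -1))))
I = -9 (I = Add(-8, Mul(Rational(1, 5), Mul(Add(5, -4), -5))) = Add(-8, Mul(Rational(1, 5), Mul(1, -5))) = Add(-8, Mul(Rational(1, 5), -5)) = Add(-8, -1) = -9)
Function('o')(V) = 1
Mul(Function('o')(I), Function('k')(-3)) = Mul(1, Mul(Rational(1, 2), Pow(-3, -1), Add(6, -3))) = Mul(1, Mul(Rational(1, 2), Rational(-1, 3), 3)) = Mul(1, Rational(-1, 2)) = Rational(-1, 2)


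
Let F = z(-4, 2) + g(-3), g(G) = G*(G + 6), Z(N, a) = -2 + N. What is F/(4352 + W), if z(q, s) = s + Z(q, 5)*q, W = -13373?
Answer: -17/9021 ≈ -0.0018845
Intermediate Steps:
g(G) = G*(6 + G)
z(q, s) = s + q*(-2 + q) (z(q, s) = s + (-2 + q)*q = s + q*(-2 + q))
F = 17 (F = (2 - 4*(-2 - 4)) - 3*(6 - 3) = (2 - 4*(-6)) - 3*3 = (2 + 24) - 9 = 26 - 9 = 17)
F/(4352 + W) = 17/(4352 - 13373) = 17/(-9021) = 17*(-1/9021) = -17/9021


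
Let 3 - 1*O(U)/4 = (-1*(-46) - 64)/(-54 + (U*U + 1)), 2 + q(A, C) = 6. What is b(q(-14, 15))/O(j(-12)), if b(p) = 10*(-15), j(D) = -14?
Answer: -3575/298 ≈ -11.997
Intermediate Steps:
q(A, C) = 4 (q(A, C) = -2 + 6 = 4)
b(p) = -150
O(U) = 12 + 72/(-53 + U²) (O(U) = 12 - 4*(-1*(-46) - 64)/(-54 + (U*U + 1)) = 12 - 4*(46 - 64)/(-54 + (U² + 1)) = 12 - (-72)/(-54 + (1 + U²)) = 12 - (-72)/(-53 + U²) = 12 + 72/(-53 + U²))
b(q(-14, 15))/O(j(-12)) = -150*(-53 + (-14)²)/(12*(-47 + (-14)²)) = -150*(-53 + 196)/(12*(-47 + 196)) = -150/(12*149/143) = -150/(12*(1/143)*149) = -150/1788/143 = -150*143/1788 = -3575/298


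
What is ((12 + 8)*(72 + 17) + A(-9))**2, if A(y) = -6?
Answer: 3147076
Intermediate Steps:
((12 + 8)*(72 + 17) + A(-9))**2 = ((12 + 8)*(72 + 17) - 6)**2 = (20*89 - 6)**2 = (1780 - 6)**2 = 1774**2 = 3147076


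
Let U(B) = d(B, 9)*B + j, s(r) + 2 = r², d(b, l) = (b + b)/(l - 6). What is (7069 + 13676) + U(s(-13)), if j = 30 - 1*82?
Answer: 117857/3 ≈ 39286.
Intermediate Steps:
j = -52 (j = 30 - 82 = -52)
d(b, l) = 2*b/(-6 + l) (d(b, l) = (2*b)/(-6 + l) = 2*b/(-6 + l))
s(r) = -2 + r²
U(B) = -52 + 2*B²/3 (U(B) = (2*B/(-6 + 9))*B - 52 = (2*B/3)*B - 52 = 2*B²/3 - 52 = -52 + 2*B²/3)
(7069 + 13676) + U(s(-13)) = (7069 + 13676) + (-52 + 2*(-2 + (-13)²)²/3) = 20745 + (-52 + 2*(-2 + 169)²/3) = 20745 + (-52 + (⅔)*167²) = 20745 + (-52 + (⅔)*27889) = 20745 + (-52 + 55778/3) = 20745 + 55622/3 = 117857/3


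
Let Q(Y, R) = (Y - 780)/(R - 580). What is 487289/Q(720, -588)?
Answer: 142288388/15 ≈ 9.4859e+6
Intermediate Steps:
Q(Y, R) = (-780 + Y)/(-580 + R)
487289/Q(720, -588) = 487289/(((-780 + 720)/(-580 - 588))) = 487289/((-60/(-1168))) = 487289/((-1/1168*(-60))) = 487289/(15/292) = 487289*(292/15) = 142288388/15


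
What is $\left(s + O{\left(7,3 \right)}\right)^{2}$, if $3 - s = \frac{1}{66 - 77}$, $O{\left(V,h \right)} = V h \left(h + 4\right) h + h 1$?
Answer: $\frac{24186724}{121} \approx 1.9989 \cdot 10^{5}$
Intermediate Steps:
$O{\left(V,h \right)} = h + V h^{2} \left(4 + h\right)$ ($O{\left(V,h \right)} = V h \left(4 + h\right) h + h = V h^{2} \left(4 + h\right) + h = h + V h^{2} \left(4 + h\right)$)
$s = \frac{34}{11}$ ($s = 3 - \frac{1}{66 - 77} = 3 - \frac{1}{-11} = 3 - - \frac{1}{11} = 3 + \frac{1}{11} = \frac{34}{11} \approx 3.0909$)
$\left(s + O{\left(7,3 \right)}\right)^{2} = \left(\frac{34}{11} + 3 \left(1 + 7 \cdot 3^{2} + 4 \cdot 7 \cdot 3\right)\right)^{2} = \left(\frac{34}{11} + 3 \left(1 + 7 \cdot 9 + 84\right)\right)^{2} = \left(\frac{34}{11} + 3 \left(1 + 63 + 84\right)\right)^{2} = \left(\frac{34}{11} + 3 \cdot 148\right)^{2} = \left(\frac{34}{11} + 444\right)^{2} = \left(\frac{4918}{11}\right)^{2} = \frac{24186724}{121}$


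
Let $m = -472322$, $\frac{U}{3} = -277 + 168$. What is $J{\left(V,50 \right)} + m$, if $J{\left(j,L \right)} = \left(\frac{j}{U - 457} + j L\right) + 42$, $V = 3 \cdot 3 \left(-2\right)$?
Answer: $- \frac{185486551}{392} \approx -4.7318 \cdot 10^{5}$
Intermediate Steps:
$U = -327$ ($U = 3 \left(-277 + 168\right) = 3 \left(-109\right) = -327$)
$V = -18$ ($V = 9 \left(-2\right) = -18$)
$J{\left(j,L \right)} = 42 - \frac{j}{784} + L j$ ($J{\left(j,L \right)} = \left(\frac{j}{-327 - 457} + j L\right) + 42 = \left(\frac{j}{-784} + L j\right) + 42 = \left(- \frac{j}{784} + L j\right) + 42 = 42 - \frac{j}{784} + L j$)
$J{\left(V,50 \right)} + m = \left(42 - - \frac{9}{392} + 50 \left(-18\right)\right) - 472322 = \left(42 + \frac{9}{392} - 900\right) - 472322 = - \frac{336327}{392} - 472322 = - \frac{185486551}{392}$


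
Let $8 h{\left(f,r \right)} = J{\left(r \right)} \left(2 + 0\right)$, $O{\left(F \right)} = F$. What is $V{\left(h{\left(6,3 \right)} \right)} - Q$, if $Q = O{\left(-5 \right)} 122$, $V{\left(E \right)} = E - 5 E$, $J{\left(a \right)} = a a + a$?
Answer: $598$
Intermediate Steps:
$J{\left(a \right)} = a + a^{2}$ ($J{\left(a \right)} = a^{2} + a = a + a^{2}$)
$h{\left(f,r \right)} = \frac{r \left(1 + r\right)}{4}$ ($h{\left(f,r \right)} = \frac{r \left(1 + r\right) \left(2 + 0\right)}{8} = \frac{r \left(1 + r\right) 2}{8} = \frac{2 r \left(1 + r\right)}{8} = \frac{r \left(1 + r\right)}{4}$)
$V{\left(E \right)} = - 4 E$
$Q = -610$ ($Q = \left(-5\right) 122 = -610$)
$V{\left(h{\left(6,3 \right)} \right)} - Q = - 4 \cdot \frac{1}{4} \cdot 3 \left(1 + 3\right) - -610 = - 4 \cdot \frac{1}{4} \cdot 3 \cdot 4 + 610 = \left(-4\right) 3 + 610 = -12 + 610 = 598$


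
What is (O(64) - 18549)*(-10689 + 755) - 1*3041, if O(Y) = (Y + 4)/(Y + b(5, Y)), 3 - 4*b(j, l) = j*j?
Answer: 21557387801/117 ≈ 1.8425e+8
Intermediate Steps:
b(j, l) = 3/4 - j**2/4 (b(j, l) = 3/4 - j*j/4 = 3/4 - j**2/4)
O(Y) = (4 + Y)/(-11/2 + Y) (O(Y) = (Y + 4)/(Y + (3/4 - 1/4*5**2)) = (4 + Y)/(Y + (3/4 - 1/4*25)) = (4 + Y)/(Y + (3/4 - 25/4)) = (4 + Y)/(Y - 11/2) = (4 + Y)/(-11/2 + Y))
(O(64) - 18549)*(-10689 + 755) - 1*3041 = (2*(4 + 64)/(-11 + 2*64) - 18549)*(-10689 + 755) - 1*3041 = (2*68/(-11 + 128) - 18549)*(-9934) - 3041 = (2*68/117 - 18549)*(-9934) - 3041 = (2*(1/117)*68 - 18549)*(-9934) - 3041 = (136/117 - 18549)*(-9934) - 3041 = -2170097/117*(-9934) - 3041 = 21557743598/117 - 3041 = 21557387801/117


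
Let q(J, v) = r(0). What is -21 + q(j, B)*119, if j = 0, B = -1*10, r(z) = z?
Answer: -21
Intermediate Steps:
B = -10
q(J, v) = 0
-21 + q(j, B)*119 = -21 + 0*119 = -21 + 0 = -21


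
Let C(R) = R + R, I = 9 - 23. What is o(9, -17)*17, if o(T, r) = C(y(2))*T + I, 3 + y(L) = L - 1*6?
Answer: -2380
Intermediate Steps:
y(L) = -9 + L (y(L) = -3 + (L - 1*6) = -3 + (L - 6) = -3 + (-6 + L) = -9 + L)
I = -14
C(R) = 2*R
o(T, r) = -14 - 14*T (o(T, r) = (2*(-9 + 2))*T - 14 = (2*(-7))*T - 14 = -14*T - 14 = -14 - 14*T)
o(9, -17)*17 = (-14 - 14*9)*17 = (-14 - 126)*17 = -140*17 = -2380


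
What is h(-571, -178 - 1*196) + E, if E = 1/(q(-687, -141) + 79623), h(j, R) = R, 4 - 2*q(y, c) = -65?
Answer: -59583808/159315 ≈ -374.00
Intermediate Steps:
q(y, c) = 69/2 (q(y, c) = 2 - ½*(-65) = 2 + 65/2 = 69/2)
E = 2/159315 (E = 1/(69/2 + 79623) = 1/(159315/2) = 2/159315 ≈ 1.2554e-5)
h(-571, -178 - 1*196) + E = (-178 - 1*196) + 2/159315 = (-178 - 196) + 2/159315 = -374 + 2/159315 = -59583808/159315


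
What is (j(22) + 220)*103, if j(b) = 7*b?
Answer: 38522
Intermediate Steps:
(j(22) + 220)*103 = (7*22 + 220)*103 = (154 + 220)*103 = 374*103 = 38522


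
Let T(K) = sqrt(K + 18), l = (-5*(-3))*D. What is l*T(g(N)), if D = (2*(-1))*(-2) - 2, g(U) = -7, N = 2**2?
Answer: 30*sqrt(11) ≈ 99.499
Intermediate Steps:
N = 4
D = 2 (D = -2*(-2) - 2 = 4 - 2 = 2)
l = 30 (l = -5*(-3)*2 = 15*2 = 30)
T(K) = sqrt(18 + K)
l*T(g(N)) = 30*sqrt(18 - 7) = 30*sqrt(11)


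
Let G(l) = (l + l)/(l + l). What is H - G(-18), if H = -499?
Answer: -500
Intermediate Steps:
G(l) = 1 (G(l) = (2*l)/((2*l)) = (2*l)*(1/(2*l)) = 1)
H - G(-18) = -499 - 1*1 = -499 - 1 = -500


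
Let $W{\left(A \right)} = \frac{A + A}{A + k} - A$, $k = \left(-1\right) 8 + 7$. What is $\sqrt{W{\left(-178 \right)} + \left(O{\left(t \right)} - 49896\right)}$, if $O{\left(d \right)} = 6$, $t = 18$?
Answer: $\frac{2 i \sqrt{398189617}}{179} \approx 222.96 i$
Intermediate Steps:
$k = -1$ ($k = -8 + 7 = -1$)
$W{\left(A \right)} = - A + \frac{2 A}{-1 + A}$ ($W{\left(A \right)} = \frac{A + A}{A - 1} - A = \frac{2 A}{-1 + A} - A = - A + \frac{2 A}{-1 + A}$)
$\sqrt{W{\left(-178 \right)} + \left(O{\left(t \right)} - 49896\right)} = \sqrt{- \frac{178 \left(3 - -178\right)}{-1 - 178} + \left(6 - 49896\right)} = \sqrt{- \frac{178 \left(3 + 178\right)}{-179} + \left(6 - 49896\right)} = \sqrt{\left(-178\right) \left(- \frac{1}{179}\right) 181 - 49890} = \sqrt{\frac{32218}{179} - 49890} = \sqrt{- \frac{8898092}{179}} = \frac{2 i \sqrt{398189617}}{179}$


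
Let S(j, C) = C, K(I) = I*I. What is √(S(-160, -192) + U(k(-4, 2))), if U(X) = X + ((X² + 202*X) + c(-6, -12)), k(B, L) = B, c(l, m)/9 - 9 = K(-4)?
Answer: I*√763 ≈ 27.622*I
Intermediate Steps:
K(I) = I²
c(l, m) = 225 (c(l, m) = 81 + 9*(-4)² = 81 + 9*16 = 81 + 144 = 225)
U(X) = 225 + X² + 203*X (U(X) = X + ((X² + 202*X) + 225) = X + (225 + X² + 202*X) = 225 + X² + 203*X)
√(S(-160, -192) + U(k(-4, 2))) = √(-192 + (225 + (-4)² + 203*(-4))) = √(-192 + (225 + 16 - 812)) = √(-192 - 571) = √(-763) = I*√763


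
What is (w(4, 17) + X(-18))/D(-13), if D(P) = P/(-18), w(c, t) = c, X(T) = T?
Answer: -252/13 ≈ -19.385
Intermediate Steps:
D(P) = -P/18 (D(P) = P*(-1/18) = -P/18)
(w(4, 17) + X(-18))/D(-13) = (4 - 18)/((-1/18*(-13))) = -14/(13/18) = (18/13)*(-14) = -252/13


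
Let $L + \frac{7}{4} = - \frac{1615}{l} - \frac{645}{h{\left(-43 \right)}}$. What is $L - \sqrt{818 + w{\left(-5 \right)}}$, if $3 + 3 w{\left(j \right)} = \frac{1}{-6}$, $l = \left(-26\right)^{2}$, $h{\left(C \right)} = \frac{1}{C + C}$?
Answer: $\frac{18747461}{338} - \frac{\sqrt{29410}}{6} \approx 55437.0$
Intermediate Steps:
$h{\left(C \right)} = \frac{1}{2 C}$
$l = 676$
$w{\left(j \right)} = - \frac{19}{18}$ ($w{\left(j \right)} = -1 + \frac{1}{3 \left(-6\right)} = -1 + \frac{1}{3} \left(- \frac{1}{6}\right) = -1 - \frac{1}{18} = - \frac{19}{18}$)
$L = \frac{18747461}{338}$ ($L = - \frac{7}{4} - \left(-55470 + \frac{1615}{676}\right) = - \frac{7}{4} - \left(\frac{1615}{676} + \frac{645}{\frac{1}{2} \left(- \frac{1}{43}\right)}\right) = - \frac{7}{4} - \left(\frac{1615}{676} + \frac{645}{- \frac{1}{86}}\right) = - \frac{7}{4} - - \frac{37496105}{676} = - \frac{7}{4} + \left(- \frac{1615}{676} + 55470\right) = - \frac{7}{4} + \frac{37496105}{676} = \frac{18747461}{338} \approx 55466.0$)
$L - \sqrt{818 + w{\left(-5 \right)}} = \frac{18747461}{338} - \sqrt{818 - \frac{19}{18}} = \frac{18747461}{338} - \sqrt{\frac{14705}{18}} = \frac{18747461}{338} - \frac{\sqrt{29410}}{6}$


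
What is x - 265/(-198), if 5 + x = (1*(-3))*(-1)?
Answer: -131/198 ≈ -0.66162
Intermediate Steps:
x = -2 (x = -5 + (1*(-3))*(-1) = -5 - 3*(-1) = -5 + 3 = -2)
x - 265/(-198) = -2 - 265/(-198) = -2 - 265*(-1/198) = -2 + 265/198 = -131/198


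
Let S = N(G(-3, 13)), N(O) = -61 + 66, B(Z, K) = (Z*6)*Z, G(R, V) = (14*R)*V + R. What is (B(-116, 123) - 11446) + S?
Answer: 69295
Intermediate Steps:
G(R, V) = R + 14*R*V (G(R, V) = 14*R*V + R = R + 14*R*V)
B(Z, K) = 6*Z² (B(Z, K) = (6*Z)*Z = 6*Z²)
N(O) = 5
S = 5
(B(-116, 123) - 11446) + S = (6*(-116)² - 11446) + 5 = (6*13456 - 11446) + 5 = (80736 - 11446) + 5 = 69290 + 5 = 69295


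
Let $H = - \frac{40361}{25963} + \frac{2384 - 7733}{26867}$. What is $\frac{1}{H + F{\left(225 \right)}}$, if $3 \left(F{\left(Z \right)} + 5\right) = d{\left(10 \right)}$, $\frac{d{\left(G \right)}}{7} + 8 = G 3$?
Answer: $\frac{2092643763}{93289395797} \approx 0.022432$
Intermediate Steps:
$d{\left(G \right)} = -56 + 21 G$ ($d{\left(G \right)} = -56 + 7 G 3 = -56 + 7 \cdot 3 G = -56 + 21 G$)
$F{\left(Z \right)} = \frac{139}{3}$ ($F{\left(Z \right)} = -5 + \frac{-56 + 21 \cdot 10}{3} = -5 + \frac{-56 + 210}{3} = -5 + \frac{1}{3} \cdot 154 = -5 + \frac{154}{3} = \frac{139}{3}$)
$H = - \frac{1223255074}{697547921}$ ($H = \left(-40361\right) \frac{1}{25963} - \frac{5349}{26867} = - \frac{40361}{25963} - \frac{5349}{26867} = - \frac{1223255074}{697547921} \approx -1.7537$)
$\frac{1}{H + F{\left(225 \right)}} = \frac{1}{- \frac{1223255074}{697547921} + \frac{139}{3}} = \frac{1}{\frac{93289395797}{2092643763}} = \frac{2092643763}{93289395797}$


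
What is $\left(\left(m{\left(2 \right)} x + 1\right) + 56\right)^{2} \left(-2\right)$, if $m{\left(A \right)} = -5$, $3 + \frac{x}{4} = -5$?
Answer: $-94178$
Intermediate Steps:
$x = -32$ ($x = -12 + 4 \left(-5\right) = -12 - 20 = -32$)
$\left(\left(m{\left(2 \right)} x + 1\right) + 56\right)^{2} \left(-2\right) = \left(\left(\left(-5\right) \left(-32\right) + 1\right) + 56\right)^{2} \left(-2\right) = \left(\left(160 + 1\right) + 56\right)^{2} \left(-2\right) = \left(161 + 56\right)^{2} \left(-2\right) = 217^{2} \left(-2\right) = 47089 \left(-2\right) = -94178$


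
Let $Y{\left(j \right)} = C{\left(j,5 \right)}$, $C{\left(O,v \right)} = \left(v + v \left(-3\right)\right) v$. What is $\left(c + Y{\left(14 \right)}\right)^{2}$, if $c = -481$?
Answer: $281961$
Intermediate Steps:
$C{\left(O,v \right)} = - 2 v^{2}$ ($C{\left(O,v \right)} = \left(v - 3 v\right) v = - 2 v v = - 2 v^{2}$)
$Y{\left(j \right)} = -50$ ($Y{\left(j \right)} = - 2 \cdot 5^{2} = \left(-2\right) 25 = -50$)
$\left(c + Y{\left(14 \right)}\right)^{2} = \left(-481 - 50\right)^{2} = \left(-531\right)^{2} = 281961$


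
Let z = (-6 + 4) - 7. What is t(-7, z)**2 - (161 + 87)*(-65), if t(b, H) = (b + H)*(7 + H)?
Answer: 17144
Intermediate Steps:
z = -9 (z = -2 - 7 = -9)
t(b, H) = (7 + H)*(H + b) (t(b, H) = (H + b)*(7 + H) = (7 + H)*(H + b))
t(-7, z)**2 - (161 + 87)*(-65) = ((-9)**2 + 7*(-9) + 7*(-7) - 9*(-7))**2 - (161 + 87)*(-65) = (81 - 63 - 49 + 63)**2 - 248*(-65) = 32**2 - 1*(-16120) = 1024 + 16120 = 17144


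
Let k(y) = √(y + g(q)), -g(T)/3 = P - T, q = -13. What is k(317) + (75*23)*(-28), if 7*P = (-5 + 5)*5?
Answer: -48300 + √278 ≈ -48283.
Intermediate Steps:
P = 0 (P = ((-5 + 5)*5)/7 = (0*5)/7 = (⅐)*0 = 0)
g(T) = 3*T (g(T) = -3*(0 - T) = -(-3)*T = 3*T)
k(y) = √(-39 + y) (k(y) = √(y + 3*(-13)) = √(y - 39) = √(-39 + y))
k(317) + (75*23)*(-28) = √(-39 + 317) + (75*23)*(-28) = √278 + 1725*(-28) = √278 - 48300 = -48300 + √278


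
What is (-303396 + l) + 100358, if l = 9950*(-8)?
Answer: -282638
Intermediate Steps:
l = -79600
(-303396 + l) + 100358 = (-303396 - 79600) + 100358 = -382996 + 100358 = -282638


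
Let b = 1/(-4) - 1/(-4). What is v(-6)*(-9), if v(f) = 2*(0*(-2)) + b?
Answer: 0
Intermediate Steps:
b = 0 (b = 1*(-¼) - 1*(-¼) = -¼ + ¼ = 0)
v(f) = 0 (v(f) = 2*(0*(-2)) + 0 = 2*0 + 0 = 0 + 0 = 0)
v(-6)*(-9) = 0*(-9) = 0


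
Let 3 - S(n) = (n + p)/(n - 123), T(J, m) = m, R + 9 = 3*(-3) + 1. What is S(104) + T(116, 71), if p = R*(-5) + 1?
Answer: 84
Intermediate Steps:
R = -17 (R = -9 + (3*(-3) + 1) = -9 + (-9 + 1) = -9 - 8 = -17)
p = 86 (p = -17*(-5) + 1 = 85 + 1 = 86)
S(n) = 3 - (86 + n)/(-123 + n) (S(n) = 3 - (n + 86)/(n - 123) = 3 - (86 + n)/(-123 + n))
S(104) + T(116, 71) = (-455 + 2*104)/(-123 + 104) + 71 = (-455 + 208)/(-19) + 71 = -1/19*(-247) + 71 = 13 + 71 = 84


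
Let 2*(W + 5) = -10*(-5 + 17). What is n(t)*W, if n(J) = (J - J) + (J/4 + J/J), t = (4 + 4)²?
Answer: -1105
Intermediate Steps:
W = -65 (W = -5 + (-10*(-5 + 17))/2 = -5 + (-10*12)/2 = -5 + (½)*(-120) = -5 - 60 = -65)
t = 64 (t = 8² = 64)
n(J) = 1 + J/4 (n(J) = 0 + (J*(¼) + 1) = 0 + (J/4 + 1) = 0 + (1 + J/4) = 1 + J/4)
n(t)*W = (1 + (¼)*64)*(-65) = (1 + 16)*(-65) = 17*(-65) = -1105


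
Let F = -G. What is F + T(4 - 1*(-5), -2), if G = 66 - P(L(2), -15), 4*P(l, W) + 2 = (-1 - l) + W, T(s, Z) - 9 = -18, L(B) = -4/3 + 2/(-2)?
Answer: -947/12 ≈ -78.917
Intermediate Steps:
L(B) = -7/3 (L(B) = -4*⅓ + 2*(-½) = -4/3 - 1 = -7/3)
T(s, Z) = -9 (T(s, Z) = 9 - 18 = -9)
P(l, W) = -¾ - l/4 + W/4 (P(l, W) = -½ + ((-1 - l) + W)/4 = -½ + (-1 + W - l)/4 = -½ + (-¼ - l/4 + W/4) = -¾ - l/4 + W/4)
G = 839/12 (G = 66 - (-¾ - ¼*(-7/3) + (¼)*(-15)) = 66 - (-¾ + 7/12 - 15/4) = 66 - 1*(-47/12) = 66 + 47/12 = 839/12 ≈ 69.917)
F = -839/12 (F = -1*839/12 = -839/12 ≈ -69.917)
F + T(4 - 1*(-5), -2) = -839/12 - 9 = -947/12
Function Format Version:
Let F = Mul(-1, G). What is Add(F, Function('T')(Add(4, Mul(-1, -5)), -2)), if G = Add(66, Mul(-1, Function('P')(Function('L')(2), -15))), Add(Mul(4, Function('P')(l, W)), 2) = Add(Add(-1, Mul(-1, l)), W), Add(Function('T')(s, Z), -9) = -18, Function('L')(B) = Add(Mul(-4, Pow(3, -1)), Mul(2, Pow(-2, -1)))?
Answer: Rational(-947, 12) ≈ -78.917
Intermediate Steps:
Function('L')(B) = Rational(-7, 3) (Function('L')(B) = Add(Mul(-4, Rational(1, 3)), Mul(2, Rational(-1, 2))) = Add(Rational(-4, 3), -1) = Rational(-7, 3))
Function('T')(s, Z) = -9 (Function('T')(s, Z) = Add(9, -18) = -9)
Function('P')(l, W) = Add(Rational(-3, 4), Mul(Rational(-1, 4), l), Mul(Rational(1, 4), W)) (Function('P')(l, W) = Add(Rational(-1, 2), Mul(Rational(1, 4), Add(Add(-1, Mul(-1, l)), W))) = Add(Rational(-1, 2), Mul(Rational(1, 4), Add(-1, W, Mul(-1, l)))) = Add(Rational(-1, 2), Add(Rational(-1, 4), Mul(Rational(-1, 4), l), Mul(Rational(1, 4), W))) = Add(Rational(-3, 4), Mul(Rational(-1, 4), l), Mul(Rational(1, 4), W)))
G = Rational(839, 12) (G = Add(66, Mul(-1, Add(Rational(-3, 4), Mul(Rational(-1, 4), Rational(-7, 3)), Mul(Rational(1, 4), -15)))) = Add(66, Mul(-1, Add(Rational(-3, 4), Rational(7, 12), Rational(-15, 4)))) = Add(66, Mul(-1, Rational(-47, 12))) = Add(66, Rational(47, 12)) = Rational(839, 12) ≈ 69.917)
F = Rational(-839, 12) (F = Mul(-1, Rational(839, 12)) = Rational(-839, 12) ≈ -69.917)
Add(F, Function('T')(Add(4, Mul(-1, -5)), -2)) = Add(Rational(-839, 12), -9) = Rational(-947, 12)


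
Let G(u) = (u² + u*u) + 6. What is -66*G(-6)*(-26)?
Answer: 133848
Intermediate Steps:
G(u) = 6 + 2*u² (G(u) = (u² + u²) + 6 = 2*u² + 6 = 6 + 2*u²)
-66*G(-6)*(-26) = -66*(6 + 2*(-6)²)*(-26) = -66*(6 + 2*36)*(-26) = -66*(6 + 72)*(-26) = -66*78*(-26) = -5148*(-26) = 133848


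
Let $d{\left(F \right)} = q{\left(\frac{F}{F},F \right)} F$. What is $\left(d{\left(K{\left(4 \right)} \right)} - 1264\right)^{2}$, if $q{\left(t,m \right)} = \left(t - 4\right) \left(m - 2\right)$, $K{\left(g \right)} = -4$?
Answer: $1784896$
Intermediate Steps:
$q{\left(t,m \right)} = \left(-4 + t\right) \left(-2 + m\right)$
$d{\left(F \right)} = F \left(6 - 3 F\right)$ ($d{\left(F \right)} = \left(8 - 4 F - 2 \frac{F}{F} + F \frac{F}{F}\right) F = \left(8 - 4 F - 2 + F 1\right) F = \left(8 - 4 F - 2 + F\right) F = \left(6 - 3 F\right) F = F \left(6 - 3 F\right)$)
$\left(d{\left(K{\left(4 \right)} \right)} - 1264\right)^{2} = \left(3 \left(-4\right) \left(2 - -4\right) - 1264\right)^{2} = \left(3 \left(-4\right) \left(2 + 4\right) - 1264\right)^{2} = \left(3 \left(-4\right) 6 - 1264\right)^{2} = \left(-72 - 1264\right)^{2} = \left(-1336\right)^{2} = 1784896$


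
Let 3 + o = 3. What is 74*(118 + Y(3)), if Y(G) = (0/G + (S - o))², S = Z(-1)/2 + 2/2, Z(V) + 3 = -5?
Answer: 9398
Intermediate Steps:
o = 0 (o = -3 + 3 = 0)
Z(V) = -8 (Z(V) = -3 - 5 = -8)
S = -3 (S = -8/2 + 2/2 = -8*½ + 2*(½) = -4 + 1 = -3)
Y(G) = 9 (Y(G) = (0/G + (-3 - 1*0))² = (0 + (-3 + 0))² = (0 - 3)² = (-3)² = 9)
74*(118 + Y(3)) = 74*(118 + 9) = 74*127 = 9398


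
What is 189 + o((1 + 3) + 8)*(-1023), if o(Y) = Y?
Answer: -12087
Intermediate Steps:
189 + o((1 + 3) + 8)*(-1023) = 189 + ((1 + 3) + 8)*(-1023) = 189 + (4 + 8)*(-1023) = 189 + 12*(-1023) = 189 - 12276 = -12087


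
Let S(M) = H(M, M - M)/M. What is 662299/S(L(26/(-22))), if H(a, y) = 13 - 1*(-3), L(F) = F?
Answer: -782717/16 ≈ -48920.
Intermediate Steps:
H(a, y) = 16 (H(a, y) = 13 + 3 = 16)
S(M) = 16/M
662299/S(L(26/(-22))) = 662299/((16/((26/(-22))))) = 662299/((16/((26*(-1/22))))) = 662299/((16/(-13/11))) = 662299/((16*(-11/13))) = 662299/(-176/13) = 662299*(-13/176) = -782717/16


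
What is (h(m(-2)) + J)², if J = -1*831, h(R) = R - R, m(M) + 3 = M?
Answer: 690561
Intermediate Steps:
m(M) = -3 + M
h(R) = 0
J = -831
(h(m(-2)) + J)² = (0 - 831)² = (-831)² = 690561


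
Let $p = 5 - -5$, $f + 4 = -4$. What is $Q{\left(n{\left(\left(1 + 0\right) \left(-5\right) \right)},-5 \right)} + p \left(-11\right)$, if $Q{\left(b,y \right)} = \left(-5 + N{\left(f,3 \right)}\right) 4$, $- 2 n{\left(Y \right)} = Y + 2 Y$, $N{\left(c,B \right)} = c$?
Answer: $-162$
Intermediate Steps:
$f = -8$ ($f = -4 - 4 = -8$)
$n{\left(Y \right)} = - \frac{3 Y}{2}$ ($n{\left(Y \right)} = - \frac{Y + 2 Y}{2} = - \frac{3 Y}{2}$)
$p = 10$ ($p = 5 + 5 = 10$)
$Q{\left(b,y \right)} = -52$ ($Q{\left(b,y \right)} = \left(-5 - 8\right) 4 = \left(-13\right) 4 = -52$)
$Q{\left(n{\left(\left(1 + 0\right) \left(-5\right) \right)},-5 \right)} + p \left(-11\right) = -52 + 10 \left(-11\right) = -52 - 110 = -162$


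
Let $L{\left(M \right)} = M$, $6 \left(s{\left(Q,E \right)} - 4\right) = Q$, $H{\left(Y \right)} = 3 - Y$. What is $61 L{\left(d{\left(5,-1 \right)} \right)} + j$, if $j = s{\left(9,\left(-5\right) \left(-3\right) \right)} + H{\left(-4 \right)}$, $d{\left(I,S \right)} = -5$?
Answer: $- \frac{585}{2} \approx -292.5$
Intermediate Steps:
$s{\left(Q,E \right)} = 4 + \frac{Q}{6}$
$j = \frac{25}{2}$ ($j = \left(4 + \frac{1}{6} \cdot 9\right) + \left(3 - -4\right) = \left(4 + \frac{3}{2}\right) + \left(3 + 4\right) = \frac{11}{2} + 7 = \frac{25}{2} \approx 12.5$)
$61 L{\left(d{\left(5,-1 \right)} \right)} + j = 61 \left(-5\right) + \frac{25}{2} = -305 + \frac{25}{2} = - \frac{585}{2}$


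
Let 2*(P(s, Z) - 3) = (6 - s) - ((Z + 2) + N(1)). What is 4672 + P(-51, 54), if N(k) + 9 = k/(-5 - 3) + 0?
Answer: 74881/16 ≈ 4680.1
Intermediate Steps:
N(k) = -9 - k/8 (N(k) = -9 + (k/(-5 - 3) + 0) = -9 + (k/(-8) + 0) = -9 + (-k/8 + 0) = -9 - k/8)
P(s, Z) = 153/16 - Z/2 - s/2 (P(s, Z) = 3 + ((6 - s) - ((Z + 2) + (-9 - ⅛*1)))/2 = 3 + ((6 - s) - ((2 + Z) + (-9 - ⅛)))/2 = 3 + ((6 - s) - ((2 + Z) - 73/8))/2 = 3 + ((6 - s) - (-57/8 + Z))/2 = 3 + ((6 - s) + (57/8 - Z))/2 = 3 + (105/8 - Z - s)/2 = 3 + (105/16 - Z/2 - s/2) = 153/16 - Z/2 - s/2)
4672 + P(-51, 54) = 4672 + (153/16 - ½*54 - ½*(-51)) = 4672 + (153/16 - 27 + 51/2) = 4672 + 129/16 = 74881/16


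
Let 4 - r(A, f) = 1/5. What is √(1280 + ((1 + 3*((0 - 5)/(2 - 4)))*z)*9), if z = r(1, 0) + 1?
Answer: 2*√10295/5 ≈ 40.586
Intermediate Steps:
r(A, f) = 19/5 (r(A, f) = 4 - 1/5 = 4 - 1*⅕ = 4 - ⅕ = 19/5)
z = 24/5 (z = 19/5 + 1 = 24/5 ≈ 4.8000)
√(1280 + ((1 + 3*((0 - 5)/(2 - 4)))*z)*9) = √(1280 + ((1 + 3*((0 - 5)/(2 - 4)))*(24/5))*9) = √(1280 + ((1 + 3*(-5/(-2)))*(24/5))*9) = √(1280 + ((1 + 3*(-5*(-½)))*(24/5))*9) = √(1280 + ((1 + 3*(5/2))*(24/5))*9) = √(1280 + ((1 + 15/2)*(24/5))*9) = √(1280 + ((17/2)*(24/5))*9) = √(1280 + (204/5)*9) = √(1280 + 1836/5) = √(8236/5) = 2*√10295/5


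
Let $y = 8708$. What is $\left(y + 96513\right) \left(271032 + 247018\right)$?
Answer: $54509739050$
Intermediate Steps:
$\left(y + 96513\right) \left(271032 + 247018\right) = \left(8708 + 96513\right) \left(271032 + 247018\right) = 105221 \cdot 518050 = 54509739050$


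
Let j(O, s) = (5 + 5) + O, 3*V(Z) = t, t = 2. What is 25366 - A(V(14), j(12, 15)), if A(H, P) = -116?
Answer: 25482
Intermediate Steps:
V(Z) = 2/3 (V(Z) = (1/3)*2 = 2/3)
j(O, s) = 10 + O
25366 - A(V(14), j(12, 15)) = 25366 - 1*(-116) = 25366 + 116 = 25482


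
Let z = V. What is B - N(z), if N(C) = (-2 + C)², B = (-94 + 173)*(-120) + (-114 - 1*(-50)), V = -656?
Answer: -442508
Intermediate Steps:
z = -656
B = -9544 (B = 79*(-120) + (-114 + 50) = -9480 - 64 = -9544)
B - N(z) = -9544 - (-2 - 656)² = -9544 - 1*(-658)² = -9544 - 1*432964 = -9544 - 432964 = -442508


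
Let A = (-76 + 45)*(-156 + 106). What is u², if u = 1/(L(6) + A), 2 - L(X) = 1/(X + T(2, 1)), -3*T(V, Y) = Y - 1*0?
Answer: 289/695957161 ≈ 4.1526e-7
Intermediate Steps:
T(V, Y) = -Y/3 (T(V, Y) = -(Y - 1*0)/3 = -(Y + 0)/3 = -Y/3)
L(X) = 2 - 1/(-⅓ + X) (L(X) = 2 - 1/(X - ⅓*1) = 2 - 1/(X - ⅓) = 2 - 1/(-⅓ + X))
A = 1550 (A = -31*(-50) = 1550)
u = 17/26381 (u = 1/((-5 + 6*6)/(-1 + 3*6) + 1550) = 1/((-5 + 36)/(-1 + 18) + 1550) = 1/(31/17 + 1550) = 1/(26381/17) = 17/26381 ≈ 0.00064440)
u² = (17/26381)² = 289/695957161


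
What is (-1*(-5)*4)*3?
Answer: 60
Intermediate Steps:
(-1*(-5)*4)*3 = (5*4)*3 = 20*3 = 60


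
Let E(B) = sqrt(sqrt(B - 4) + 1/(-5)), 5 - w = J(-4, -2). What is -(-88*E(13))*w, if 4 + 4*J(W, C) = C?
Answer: 572*sqrt(70)/5 ≈ 957.14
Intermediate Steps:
J(W, C) = -1 + C/4
w = 13/2 (w = 5 - (-1 + (1/4)*(-2)) = 5 - (-1 - 1/2) = 5 - 1*(-3/2) = 5 + 3/2 = 13/2 ≈ 6.5000)
E(B) = sqrt(-1/5 + sqrt(-4 + B)) (E(B) = sqrt(sqrt(-4 + B) - 1/5) = sqrt(-1/5 + sqrt(-4 + B)))
-(-88*E(13))*w = -(-88*sqrt(-5 + 25*sqrt(-4 + 13))/5)*13/2 = -(-88*sqrt(-5 + 25*sqrt(9))/5)*13/2 = -(-88*sqrt(-5 + 25*3)/5)*13/2 = -(-88*sqrt(-5 + 75)/5)*13/2 = -(-88*sqrt(70)/5)*13/2 = -(-572)*sqrt(70)/5 = 572*sqrt(70)/5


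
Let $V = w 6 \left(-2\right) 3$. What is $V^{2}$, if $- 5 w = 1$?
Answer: $\frac{1296}{25} \approx 51.84$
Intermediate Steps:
$w = - \frac{1}{5}$ ($w = \left(- \frac{1}{5}\right) 1 = - \frac{1}{5} \approx -0.2$)
$V = \frac{36}{5}$ ($V = - \frac{6 \left(-2\right)}{5} \cdot 3 = \left(- \frac{1}{5}\right) \left(-12\right) 3 = \frac{12}{5} \cdot 3 = \frac{36}{5} \approx 7.2$)
$V^{2} = \left(\frac{36}{5}\right)^{2} = \frac{1296}{25}$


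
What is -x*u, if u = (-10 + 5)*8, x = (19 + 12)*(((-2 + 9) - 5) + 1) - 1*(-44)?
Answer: 5480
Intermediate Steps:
x = 137 (x = 31*((7 - 5) + 1) + 44 = 31*(2 + 1) + 44 = 31*3 + 44 = 93 + 44 = 137)
u = -40 (u = -5*8 = -40)
-x*u = -137*(-40) = -1*(-5480) = 5480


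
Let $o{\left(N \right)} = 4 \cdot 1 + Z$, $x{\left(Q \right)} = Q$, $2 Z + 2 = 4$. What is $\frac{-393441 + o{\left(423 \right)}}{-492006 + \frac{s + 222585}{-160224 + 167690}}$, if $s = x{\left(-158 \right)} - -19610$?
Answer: $\frac{2937393176}{3673074759} \approx 0.79971$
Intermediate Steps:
$Z = 1$ ($Z = -1 + \frac{1}{2} \cdot 4 = -1 + 2 = 1$)
$s = 19452$ ($s = -158 - -19610 = -158 + 19610 = 19452$)
$o{\left(N \right)} = 5$ ($o{\left(N \right)} = 4 \cdot 1 + 1 = 4 + 1 = 5$)
$\frac{-393441 + o{\left(423 \right)}}{-492006 + \frac{s + 222585}{-160224 + 167690}} = \frac{-393441 + 5}{-492006 + \frac{19452 + 222585}{-160224 + 167690}} = - \frac{393436}{-492006 + \frac{242037}{7466}} = - \frac{393436}{- \frac{3673074759}{7466}} = \left(-393436\right) \left(- \frac{7466}{3673074759}\right) = \frac{2937393176}{3673074759}$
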